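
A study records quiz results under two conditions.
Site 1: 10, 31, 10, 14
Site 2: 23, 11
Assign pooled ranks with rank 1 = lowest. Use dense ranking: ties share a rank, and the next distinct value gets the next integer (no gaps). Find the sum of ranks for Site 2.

6

Sorted (ascending): 10, 10, 11, 14, 23, 31
The 2 values of 10 share dense rank 1.
Remaining distinct values take the next consecutive integers.
Site 2 values → pooled ranks: 23→4, 11→2
Rank sum = 4 + 2 = 6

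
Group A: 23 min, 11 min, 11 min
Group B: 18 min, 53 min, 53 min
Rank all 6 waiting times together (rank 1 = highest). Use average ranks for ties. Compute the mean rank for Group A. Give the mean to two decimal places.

Sorted (descending): 53, 53, 23, 18, 11, 11
The 2 values of 53 occupy positions 1–2 → average rank (1+2)/2 = 1.5.
The 2 values of 11 occupy positions 5–6 → average rank (5+6)/2 = 5.5.
Group A values → pooled ranks: 23→3, 11→5.5, 11→5.5
Mean rank = (3 + 5.5 + 5.5) / 3 = 4.67

4.67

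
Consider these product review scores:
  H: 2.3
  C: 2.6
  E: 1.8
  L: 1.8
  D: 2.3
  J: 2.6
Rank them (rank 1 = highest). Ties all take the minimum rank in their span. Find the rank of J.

1

Sorted (descending): 2.6, 2.6, 2.3, 2.3, 1.8, 1.8
The 2 values of 2.6 occupy positions 1–2 → each gets rank 1.
The 2 values of 2.3 occupy positions 3–4 → each gets rank 3.
The 2 values of 1.8 occupy positions 5–6 → each gets rank 5.
J has value 2.6 → rank 1.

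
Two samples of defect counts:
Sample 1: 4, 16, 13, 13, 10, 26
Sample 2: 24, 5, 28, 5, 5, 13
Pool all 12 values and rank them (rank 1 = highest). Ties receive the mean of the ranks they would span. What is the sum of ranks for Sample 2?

40

Sorted (descending): 28, 26, 24, 16, 13, 13, 13, 10, 5, 5, 5, 4
The 3 values of 13 occupy positions 5–7 → average rank 6.
The 3 values of 5 occupy positions 9–11 → average rank 10.
Sample 2 values → pooled ranks: 24→3, 5→10, 28→1, 5→10, 5→10, 13→6
Rank sum = 3 + 10 + 1 + 10 + 10 + 6 = 40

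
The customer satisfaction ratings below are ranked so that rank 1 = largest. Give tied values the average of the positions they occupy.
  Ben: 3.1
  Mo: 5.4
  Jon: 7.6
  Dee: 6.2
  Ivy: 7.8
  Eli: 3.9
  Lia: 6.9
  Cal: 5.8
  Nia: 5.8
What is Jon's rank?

2

Sorted (descending): 7.8, 7.6, 6.9, 6.2, 5.8, 5.8, 5.4, 3.9, 3.1
The 2 values of 5.8 occupy positions 5–6 → average rank (5+6)/2 = 5.5.
Jon has value 7.6 → rank 2.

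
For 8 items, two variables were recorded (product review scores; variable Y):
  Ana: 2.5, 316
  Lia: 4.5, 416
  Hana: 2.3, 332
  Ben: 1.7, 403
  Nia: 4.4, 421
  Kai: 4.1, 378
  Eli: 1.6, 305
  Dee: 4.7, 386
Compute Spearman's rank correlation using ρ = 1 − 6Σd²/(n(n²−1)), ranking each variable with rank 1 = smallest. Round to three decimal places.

Ranks of variable 1: 4, 7, 3, 2, 6, 5, 1, 8
Ranks of variable 2: 2, 7, 3, 6, 8, 4, 1, 5
d = r₁ − r₂: 2, 0, 0, -4, -2, 1, 0, 3
d²: 4, 0, 0, 16, 4, 1, 0, 9; Σd² = 34
ρ = 1 − 6·34/(8·63) = 1 − 204/504 = 0.595

0.595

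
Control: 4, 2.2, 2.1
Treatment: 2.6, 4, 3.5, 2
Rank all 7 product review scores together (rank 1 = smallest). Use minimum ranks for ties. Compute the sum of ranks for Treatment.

16

Sorted (ascending): 2, 2.1, 2.2, 2.6, 3.5, 4, 4
The 2 values of 4 occupy positions 6–7 → each gets rank 6.
Treatment values → pooled ranks: 2.6→4, 4→6, 3.5→5, 2→1
Rank sum = 4 + 6 + 5 + 1 = 16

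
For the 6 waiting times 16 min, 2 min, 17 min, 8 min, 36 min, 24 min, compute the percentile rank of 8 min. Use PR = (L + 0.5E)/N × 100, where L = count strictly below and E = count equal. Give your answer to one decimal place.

N = 6.
Strictly below 8: 1. Equal to 8: 1.
PR = (1 + 0.5·1)/6 × 100 = 25.0

25.0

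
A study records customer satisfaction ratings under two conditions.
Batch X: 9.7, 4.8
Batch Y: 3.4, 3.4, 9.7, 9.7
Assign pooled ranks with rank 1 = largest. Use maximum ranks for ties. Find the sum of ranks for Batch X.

Sorted (descending): 9.7, 9.7, 9.7, 4.8, 3.4, 3.4
The 3 values of 9.7 occupy positions 1–3 → each gets rank 3.
The 2 values of 3.4 occupy positions 5–6 → each gets rank 6.
Batch X values → pooled ranks: 9.7→3, 4.8→4
Rank sum = 3 + 4 = 7

7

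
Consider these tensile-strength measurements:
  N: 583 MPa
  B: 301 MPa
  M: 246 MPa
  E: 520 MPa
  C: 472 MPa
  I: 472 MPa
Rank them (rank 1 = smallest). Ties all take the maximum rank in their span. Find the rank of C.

4

Sorted (ascending): 246, 301, 472, 472, 520, 583
The 2 values of 472 occupy positions 3–4 → each gets rank 4.
C has value 472 MPa → rank 4.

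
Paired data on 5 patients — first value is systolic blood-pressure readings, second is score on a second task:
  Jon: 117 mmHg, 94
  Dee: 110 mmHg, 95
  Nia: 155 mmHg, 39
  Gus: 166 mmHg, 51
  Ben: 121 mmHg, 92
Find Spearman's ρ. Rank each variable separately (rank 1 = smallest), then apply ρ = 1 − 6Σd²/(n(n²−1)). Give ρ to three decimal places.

Ranks of variable 1: 2, 1, 4, 5, 3
Ranks of variable 2: 4, 5, 1, 2, 3
d = r₁ − r₂: -2, -4, 3, 3, 0
d²: 4, 16, 9, 9, 0; Σd² = 38
ρ = 1 − 6·38/(5·24) = 1 − 228/120 = -0.900

-0.900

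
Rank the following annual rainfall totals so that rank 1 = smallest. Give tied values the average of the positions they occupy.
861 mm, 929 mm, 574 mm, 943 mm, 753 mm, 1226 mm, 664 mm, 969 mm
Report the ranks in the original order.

Sorted (ascending): 574, 664, 753, 861, 929, 943, 969, 1226
No ties — each value takes its position as its rank.

4, 5, 1, 6, 3, 8, 2, 7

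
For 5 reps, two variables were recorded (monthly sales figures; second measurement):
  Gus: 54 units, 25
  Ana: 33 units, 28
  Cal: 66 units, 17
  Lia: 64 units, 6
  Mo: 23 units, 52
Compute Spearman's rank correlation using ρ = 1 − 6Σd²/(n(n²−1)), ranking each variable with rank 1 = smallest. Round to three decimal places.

-0.900

Ranks of variable 1: 3, 2, 5, 4, 1
Ranks of variable 2: 3, 4, 2, 1, 5
d = r₁ − r₂: 0, -2, 3, 3, -4
d²: 0, 4, 9, 9, 16; Σd² = 38
ρ = 1 − 6·38/(5·24) = 1 − 228/120 = -0.900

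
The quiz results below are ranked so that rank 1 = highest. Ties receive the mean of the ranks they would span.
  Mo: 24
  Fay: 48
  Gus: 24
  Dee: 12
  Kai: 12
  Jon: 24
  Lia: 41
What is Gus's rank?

4

Sorted (descending): 48, 41, 24, 24, 24, 12, 12
The 3 values of 24 occupy positions 3–5 → average rank 4.
The 2 values of 12 occupy positions 6–7 → average rank (6+7)/2 = 6.5.
Gus has value 24 → rank 4.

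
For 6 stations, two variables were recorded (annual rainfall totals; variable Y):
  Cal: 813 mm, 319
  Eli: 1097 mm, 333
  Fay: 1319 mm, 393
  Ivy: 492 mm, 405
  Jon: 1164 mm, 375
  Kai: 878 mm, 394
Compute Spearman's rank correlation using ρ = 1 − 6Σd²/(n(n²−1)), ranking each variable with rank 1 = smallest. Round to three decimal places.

Ranks of variable 1: 2, 4, 6, 1, 5, 3
Ranks of variable 2: 1, 2, 4, 6, 3, 5
d = r₁ − r₂: 1, 2, 2, -5, 2, -2
d²: 1, 4, 4, 25, 4, 4; Σd² = 42
ρ = 1 − 6·42/(6·35) = 1 − 252/210 = -0.200

-0.200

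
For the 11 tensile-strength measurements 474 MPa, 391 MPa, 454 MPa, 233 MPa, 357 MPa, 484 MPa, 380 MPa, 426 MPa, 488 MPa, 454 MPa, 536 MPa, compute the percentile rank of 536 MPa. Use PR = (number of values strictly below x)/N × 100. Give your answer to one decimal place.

N = 11.
Strictly below 536: 10. Equal to 536: 1.
PR = 10/11 × 100 = 90.9

90.9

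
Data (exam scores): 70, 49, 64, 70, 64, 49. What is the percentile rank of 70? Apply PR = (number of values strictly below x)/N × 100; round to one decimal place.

66.7

N = 6.
Strictly below 70: 4. Equal to 70: 2.
PR = 4/6 × 100 = 66.7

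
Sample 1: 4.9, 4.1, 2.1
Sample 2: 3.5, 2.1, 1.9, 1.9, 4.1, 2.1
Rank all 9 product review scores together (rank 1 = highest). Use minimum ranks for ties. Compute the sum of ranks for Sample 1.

Sorted (descending): 4.9, 4.1, 4.1, 3.5, 2.1, 2.1, 2.1, 1.9, 1.9
The 2 values of 4.1 occupy positions 2–3 → each gets rank 2.
The 3 values of 2.1 occupy positions 5–7 → each gets rank 5.
The 2 values of 1.9 occupy positions 8–9 → each gets rank 8.
Sample 1 values → pooled ranks: 4.9→1, 4.1→2, 2.1→5
Rank sum = 1 + 2 + 5 = 8

8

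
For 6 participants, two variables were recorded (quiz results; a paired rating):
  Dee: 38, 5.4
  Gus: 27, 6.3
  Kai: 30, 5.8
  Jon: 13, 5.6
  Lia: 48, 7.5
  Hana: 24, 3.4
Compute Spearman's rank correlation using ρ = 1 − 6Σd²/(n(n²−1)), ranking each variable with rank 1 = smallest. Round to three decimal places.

0.486

Ranks of variable 1: 5, 3, 4, 1, 6, 2
Ranks of variable 2: 2, 5, 4, 3, 6, 1
d = r₁ − r₂: 3, -2, 0, -2, 0, 1
d²: 9, 4, 0, 4, 0, 1; Σd² = 18
ρ = 1 − 6·18/(6·35) = 1 − 108/210 = 0.486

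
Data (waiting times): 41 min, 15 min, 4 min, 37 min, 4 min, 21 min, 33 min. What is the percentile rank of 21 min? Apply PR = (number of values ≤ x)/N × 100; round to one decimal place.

N = 7.
Strictly below 21: 3. Equal to 21: 1.
PR = 4/7 × 100 = 57.1

57.1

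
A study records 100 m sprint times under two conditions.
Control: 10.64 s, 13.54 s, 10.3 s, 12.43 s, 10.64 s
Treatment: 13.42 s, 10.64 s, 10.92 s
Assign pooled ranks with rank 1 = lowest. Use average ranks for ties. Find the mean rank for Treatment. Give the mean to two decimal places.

5.00

Sorted (ascending): 10.3, 10.64, 10.64, 10.64, 10.92, 12.43, 13.42, 13.54
The 3 values of 10.64 occupy positions 2–4 → average rank 3.
Treatment values → pooled ranks: 13.42→7, 10.64→3, 10.92→5
Mean rank = (7 + 3 + 5) / 3 = 5.00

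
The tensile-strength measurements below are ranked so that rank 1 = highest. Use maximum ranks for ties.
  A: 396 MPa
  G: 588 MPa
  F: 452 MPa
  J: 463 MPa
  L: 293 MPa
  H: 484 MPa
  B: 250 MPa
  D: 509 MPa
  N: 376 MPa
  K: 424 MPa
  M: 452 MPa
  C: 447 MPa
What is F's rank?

Sorted (descending): 588, 509, 484, 463, 452, 452, 447, 424, 396, 376, 293, 250
The 2 values of 452 occupy positions 5–6 → each gets rank 6.
F has value 452 MPa → rank 6.

6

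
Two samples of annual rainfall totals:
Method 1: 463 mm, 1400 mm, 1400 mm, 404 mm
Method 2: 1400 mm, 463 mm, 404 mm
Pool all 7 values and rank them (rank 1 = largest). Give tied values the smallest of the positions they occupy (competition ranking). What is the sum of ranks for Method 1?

12

Sorted (descending): 1400, 1400, 1400, 463, 463, 404, 404
The 3 values of 1400 occupy positions 1–3 → each gets rank 1.
The 2 values of 463 occupy positions 4–5 → each gets rank 4.
The 2 values of 404 occupy positions 6–7 → each gets rank 6.
Method 1 values → pooled ranks: 463→4, 1400→1, 1400→1, 404→6
Rank sum = 4 + 1 + 1 + 6 = 12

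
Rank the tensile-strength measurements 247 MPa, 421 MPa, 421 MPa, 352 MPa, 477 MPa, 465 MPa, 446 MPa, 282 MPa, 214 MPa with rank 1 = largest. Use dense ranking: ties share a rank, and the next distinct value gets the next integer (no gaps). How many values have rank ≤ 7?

8

Sorted (descending): 477, 465, 446, 421, 421, 352, 282, 247, 214
The 2 values of 421 share dense rank 4.
Remaining distinct values take the next consecutive integers.
Ranks ≤ 7: {1, 2, 3, 4, 4, 5, 6, 7} → 8 values.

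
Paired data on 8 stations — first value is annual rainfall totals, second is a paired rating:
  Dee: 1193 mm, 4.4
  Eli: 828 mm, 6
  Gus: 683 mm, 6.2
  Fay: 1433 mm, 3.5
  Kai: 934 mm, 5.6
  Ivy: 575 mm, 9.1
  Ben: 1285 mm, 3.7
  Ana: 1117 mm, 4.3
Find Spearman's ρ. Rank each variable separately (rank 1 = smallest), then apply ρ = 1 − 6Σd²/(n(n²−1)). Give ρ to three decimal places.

-0.976

Ranks of variable 1: 6, 3, 2, 8, 4, 1, 7, 5
Ranks of variable 2: 4, 6, 7, 1, 5, 8, 2, 3
d = r₁ − r₂: 2, -3, -5, 7, -1, -7, 5, 2
d²: 4, 9, 25, 49, 1, 49, 25, 4; Σd² = 166
ρ = 1 − 6·166/(8·63) = 1 − 996/504 = -0.976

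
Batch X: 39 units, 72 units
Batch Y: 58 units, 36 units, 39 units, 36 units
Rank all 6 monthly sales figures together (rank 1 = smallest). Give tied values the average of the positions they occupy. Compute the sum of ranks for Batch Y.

11.5

Sorted (ascending): 36, 36, 39, 39, 58, 72
The 2 values of 36 occupy positions 1–2 → average rank (1+2)/2 = 1.5.
The 2 values of 39 occupy positions 3–4 → average rank (3+4)/2 = 3.5.
Batch Y values → pooled ranks: 58→5, 36→1.5, 39→3.5, 36→1.5
Rank sum = 5 + 1.5 + 3.5 + 1.5 = 11.5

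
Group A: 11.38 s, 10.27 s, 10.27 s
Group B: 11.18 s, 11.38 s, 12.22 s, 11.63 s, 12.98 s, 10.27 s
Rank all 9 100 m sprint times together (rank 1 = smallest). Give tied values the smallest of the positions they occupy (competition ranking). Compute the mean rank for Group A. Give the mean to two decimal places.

Sorted (ascending): 10.27, 10.27, 10.27, 11.18, 11.38, 11.38, 11.63, 12.22, 12.98
The 3 values of 10.27 occupy positions 1–3 → each gets rank 1.
The 2 values of 11.38 occupy positions 5–6 → each gets rank 5.
Group A values → pooled ranks: 11.38→5, 10.27→1, 10.27→1
Mean rank = (5 + 1 + 1) / 3 = 2.33

2.33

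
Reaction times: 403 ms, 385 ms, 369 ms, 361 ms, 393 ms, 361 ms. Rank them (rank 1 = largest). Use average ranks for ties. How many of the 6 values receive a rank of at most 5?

Sorted (descending): 403, 393, 385, 369, 361, 361
The 2 values of 361 occupy positions 5–6 → average rank (5+6)/2 = 5.5.
Ranks ≤ 5: {1, 2, 3, 4} → 4 values.

4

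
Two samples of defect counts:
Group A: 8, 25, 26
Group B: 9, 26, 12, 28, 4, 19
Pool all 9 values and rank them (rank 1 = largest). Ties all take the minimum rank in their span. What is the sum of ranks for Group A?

Sorted (descending): 28, 26, 26, 25, 19, 12, 9, 8, 4
The 2 values of 26 occupy positions 2–3 → each gets rank 2.
Group A values → pooled ranks: 8→8, 25→4, 26→2
Rank sum = 8 + 4 + 2 = 14

14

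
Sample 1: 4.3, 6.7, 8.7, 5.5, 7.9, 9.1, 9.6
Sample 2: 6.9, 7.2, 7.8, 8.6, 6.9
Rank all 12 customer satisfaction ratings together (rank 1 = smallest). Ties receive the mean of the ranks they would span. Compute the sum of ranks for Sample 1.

Sorted (ascending): 4.3, 5.5, 6.7, 6.9, 6.9, 7.2, 7.8, 7.9, 8.6, 8.7, 9.1, 9.6
The 2 values of 6.9 occupy positions 4–5 → average rank (4+5)/2 = 4.5.
Sample 1 values → pooled ranks: 4.3→1, 6.7→3, 8.7→10, 5.5→2, 7.9→8, 9.1→11, 9.6→12
Rank sum = 1 + 3 + 10 + 2 + 8 + 11 + 12 = 47

47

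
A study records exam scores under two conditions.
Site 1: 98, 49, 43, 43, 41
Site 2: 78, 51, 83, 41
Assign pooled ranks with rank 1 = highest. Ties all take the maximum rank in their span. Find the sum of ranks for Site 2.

Sorted (descending): 98, 83, 78, 51, 49, 43, 43, 41, 41
The 2 values of 43 occupy positions 6–7 → each gets rank 7.
The 2 values of 41 occupy positions 8–9 → each gets rank 9.
Site 2 values → pooled ranks: 78→3, 51→4, 83→2, 41→9
Rank sum = 3 + 4 + 2 + 9 = 18

18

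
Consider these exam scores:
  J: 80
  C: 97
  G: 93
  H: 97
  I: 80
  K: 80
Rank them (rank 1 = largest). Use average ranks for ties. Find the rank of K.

5

Sorted (descending): 97, 97, 93, 80, 80, 80
The 2 values of 97 occupy positions 1–2 → average rank (1+2)/2 = 1.5.
The 3 values of 80 occupy positions 4–6 → average rank 5.
K has value 80 → rank 5.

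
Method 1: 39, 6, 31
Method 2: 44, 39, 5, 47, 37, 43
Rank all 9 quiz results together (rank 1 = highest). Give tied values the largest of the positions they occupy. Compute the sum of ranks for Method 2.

26

Sorted (descending): 47, 44, 43, 39, 39, 37, 31, 6, 5
The 2 values of 39 occupy positions 4–5 → each gets rank 5.
Method 2 values → pooled ranks: 44→2, 39→5, 5→9, 47→1, 37→6, 43→3
Rank sum = 2 + 5 + 9 + 1 + 6 + 3 = 26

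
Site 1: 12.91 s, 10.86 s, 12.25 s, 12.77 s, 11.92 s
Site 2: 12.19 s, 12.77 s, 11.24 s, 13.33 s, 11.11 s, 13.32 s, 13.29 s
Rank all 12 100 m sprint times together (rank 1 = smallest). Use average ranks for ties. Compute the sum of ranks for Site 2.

Sorted (ascending): 10.86, 11.11, 11.24, 11.92, 12.19, 12.25, 12.77, 12.77, 12.91, 13.29, 13.32, 13.33
The 2 values of 12.77 occupy positions 7–8 → average rank (7+8)/2 = 7.5.
Site 2 values → pooled ranks: 12.19→5, 12.77→7.5, 11.24→3, 13.33→12, 11.11→2, 13.32→11, 13.29→10
Rank sum = 5 + 7.5 + 3 + 12 + 2 + 11 + 10 = 50.5

50.5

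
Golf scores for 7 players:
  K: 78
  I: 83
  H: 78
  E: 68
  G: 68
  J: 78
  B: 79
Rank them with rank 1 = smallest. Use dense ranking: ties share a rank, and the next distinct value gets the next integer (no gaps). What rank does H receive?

2

Sorted (ascending): 68, 68, 78, 78, 78, 79, 83
The 2 values of 68 share dense rank 1.
The 3 values of 78 share dense rank 2.
Remaining distinct values take the next consecutive integers.
H has value 78 → rank 2.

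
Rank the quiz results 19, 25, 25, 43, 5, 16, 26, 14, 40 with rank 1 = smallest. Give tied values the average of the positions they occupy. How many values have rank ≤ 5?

Sorted (ascending): 5, 14, 16, 19, 25, 25, 26, 40, 43
The 2 values of 25 occupy positions 5–6 → average rank (5+6)/2 = 5.5.
Ranks ≤ 5: {1, 2, 3, 4} → 4 values.

4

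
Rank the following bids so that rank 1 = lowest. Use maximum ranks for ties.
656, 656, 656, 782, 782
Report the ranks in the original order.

Sorted (ascending): 656, 656, 656, 782, 782
The 3 values of 656 occupy positions 1–3 → each gets rank 3.
The 2 values of 782 occupy positions 4–5 → each gets rank 5.

3, 3, 3, 5, 5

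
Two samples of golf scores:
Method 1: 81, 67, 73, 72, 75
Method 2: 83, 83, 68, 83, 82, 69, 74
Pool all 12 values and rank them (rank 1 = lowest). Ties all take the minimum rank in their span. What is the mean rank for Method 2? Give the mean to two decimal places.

Sorted (ascending): 67, 68, 69, 72, 73, 74, 75, 81, 82, 83, 83, 83
The 3 values of 83 occupy positions 10–12 → each gets rank 10.
Method 2 values → pooled ranks: 83→10, 83→10, 68→2, 83→10, 82→9, 69→3, 74→6
Mean rank = (10 + 10 + 2 + 10 + 9 + 3 + 6) / 7 = 7.14

7.14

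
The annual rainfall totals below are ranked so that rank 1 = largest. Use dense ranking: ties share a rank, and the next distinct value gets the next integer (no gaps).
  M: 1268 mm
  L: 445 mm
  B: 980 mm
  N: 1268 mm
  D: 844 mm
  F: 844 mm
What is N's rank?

Sorted (descending): 1268, 1268, 980, 844, 844, 445
The 2 values of 1268 share dense rank 1.
The 2 values of 844 share dense rank 3.
Remaining distinct values take the next consecutive integers.
N has value 1268 mm → rank 1.

1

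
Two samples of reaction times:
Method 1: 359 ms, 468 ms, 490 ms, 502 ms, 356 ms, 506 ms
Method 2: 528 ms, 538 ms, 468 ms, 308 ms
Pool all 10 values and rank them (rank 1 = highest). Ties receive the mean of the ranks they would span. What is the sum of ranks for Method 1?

Sorted (descending): 538, 528, 506, 502, 490, 468, 468, 359, 356, 308
The 2 values of 468 occupy positions 6–7 → average rank (6+7)/2 = 6.5.
Method 1 values → pooled ranks: 359→8, 468→6.5, 490→5, 502→4, 356→9, 506→3
Rank sum = 8 + 6.5 + 5 + 4 + 9 + 3 = 35.5

35.5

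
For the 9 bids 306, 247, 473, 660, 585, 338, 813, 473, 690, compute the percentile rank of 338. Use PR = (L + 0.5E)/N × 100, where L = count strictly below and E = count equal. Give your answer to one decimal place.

N = 9.
Strictly below 338: 2. Equal to 338: 1.
PR = (2 + 0.5·1)/9 × 100 = 27.8

27.8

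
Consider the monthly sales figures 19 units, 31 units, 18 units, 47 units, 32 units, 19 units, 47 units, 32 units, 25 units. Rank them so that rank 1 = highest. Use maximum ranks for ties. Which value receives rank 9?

18

Sorted (descending): 47, 47, 32, 32, 31, 25, 19, 19, 18
The 2 values of 47 occupy positions 1–2 → each gets rank 2.
The 2 values of 32 occupy positions 3–4 → each gets rank 4.
The 2 values of 19 occupy positions 7–8 → each gets rank 8.
Rank 9 → value 18.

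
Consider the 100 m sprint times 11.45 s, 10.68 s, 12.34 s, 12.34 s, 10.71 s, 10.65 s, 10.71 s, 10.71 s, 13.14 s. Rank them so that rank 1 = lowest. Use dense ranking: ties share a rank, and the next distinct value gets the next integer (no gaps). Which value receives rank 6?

13.14

Sorted (ascending): 10.65, 10.68, 10.71, 10.71, 10.71, 11.45, 12.34, 12.34, 13.14
The 3 values of 10.71 share dense rank 3.
The 2 values of 12.34 share dense rank 5.
Remaining distinct values take the next consecutive integers.
Rank 6 → value 13.14.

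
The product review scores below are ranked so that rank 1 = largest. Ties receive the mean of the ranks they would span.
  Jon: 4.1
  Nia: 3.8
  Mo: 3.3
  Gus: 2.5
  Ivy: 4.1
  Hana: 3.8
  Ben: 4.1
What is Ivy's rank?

2

Sorted (descending): 4.1, 4.1, 4.1, 3.8, 3.8, 3.3, 2.5
The 3 values of 4.1 occupy positions 1–3 → average rank 2.
The 2 values of 3.8 occupy positions 4–5 → average rank (4+5)/2 = 4.5.
Ivy has value 4.1 → rank 2.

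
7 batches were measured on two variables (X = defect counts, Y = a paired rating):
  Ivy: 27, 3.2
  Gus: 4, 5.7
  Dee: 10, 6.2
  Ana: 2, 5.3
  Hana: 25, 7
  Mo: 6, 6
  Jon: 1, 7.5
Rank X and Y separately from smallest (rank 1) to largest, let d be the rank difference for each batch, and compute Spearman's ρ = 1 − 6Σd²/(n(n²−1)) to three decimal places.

Ranks of variable 1: 7, 3, 5, 2, 6, 4, 1
Ranks of variable 2: 1, 3, 5, 2, 6, 4, 7
d = r₁ − r₂: 6, 0, 0, 0, 0, 0, -6
d²: 36, 0, 0, 0, 0, 0, 36; Σd² = 72
ρ = 1 − 6·72/(7·48) = 1 − 432/336 = -0.286

-0.286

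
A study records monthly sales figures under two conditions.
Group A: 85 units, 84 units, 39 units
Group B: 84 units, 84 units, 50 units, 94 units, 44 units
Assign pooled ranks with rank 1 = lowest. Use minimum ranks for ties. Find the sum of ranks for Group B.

Sorted (ascending): 39, 44, 50, 84, 84, 84, 85, 94
The 3 values of 84 occupy positions 4–6 → each gets rank 4.
Group B values → pooled ranks: 84→4, 84→4, 50→3, 94→8, 44→2
Rank sum = 4 + 4 + 3 + 8 + 2 = 21

21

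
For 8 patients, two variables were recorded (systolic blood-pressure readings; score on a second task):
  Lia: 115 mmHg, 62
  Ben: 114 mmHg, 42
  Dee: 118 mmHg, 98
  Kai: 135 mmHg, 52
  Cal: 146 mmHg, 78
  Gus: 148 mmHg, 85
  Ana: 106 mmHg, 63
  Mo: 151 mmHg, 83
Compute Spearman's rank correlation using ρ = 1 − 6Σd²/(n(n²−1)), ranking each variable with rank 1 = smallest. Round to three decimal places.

Ranks of variable 1: 3, 2, 4, 5, 6, 7, 1, 8
Ranks of variable 2: 3, 1, 8, 2, 5, 7, 4, 6
d = r₁ − r₂: 0, 1, -4, 3, 1, 0, -3, 2
d²: 0, 1, 16, 9, 1, 0, 9, 4; Σd² = 40
ρ = 1 − 6·40/(8·63) = 1 − 240/504 = 0.524

0.524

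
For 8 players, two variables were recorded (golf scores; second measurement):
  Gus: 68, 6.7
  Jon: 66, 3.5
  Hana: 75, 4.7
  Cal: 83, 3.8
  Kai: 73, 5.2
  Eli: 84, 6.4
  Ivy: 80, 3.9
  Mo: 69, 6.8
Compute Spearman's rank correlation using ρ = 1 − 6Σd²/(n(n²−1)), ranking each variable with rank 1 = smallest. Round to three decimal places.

Ranks of variable 1: 2, 1, 5, 7, 4, 8, 6, 3
Ranks of variable 2: 7, 1, 4, 2, 5, 6, 3, 8
d = r₁ − r₂: -5, 0, 1, 5, -1, 2, 3, -5
d²: 25, 0, 1, 25, 1, 4, 9, 25; Σd² = 90
ρ = 1 − 6·90/(8·63) = 1 − 540/504 = -0.071

-0.071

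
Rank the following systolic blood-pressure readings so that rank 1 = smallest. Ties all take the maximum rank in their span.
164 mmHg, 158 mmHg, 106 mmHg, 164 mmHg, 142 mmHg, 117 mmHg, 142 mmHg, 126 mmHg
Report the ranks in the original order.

Sorted (ascending): 106, 117, 126, 142, 142, 158, 164, 164
The 2 values of 142 occupy positions 4–5 → each gets rank 5.
The 2 values of 164 occupy positions 7–8 → each gets rank 8.

8, 6, 1, 8, 5, 2, 5, 3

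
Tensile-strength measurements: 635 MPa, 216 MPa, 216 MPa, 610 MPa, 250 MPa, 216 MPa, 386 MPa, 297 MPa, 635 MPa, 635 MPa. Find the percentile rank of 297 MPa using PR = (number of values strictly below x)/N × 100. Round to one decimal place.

N = 10.
Strictly below 297: 4. Equal to 297: 1.
PR = 4/10 × 100 = 40.0

40.0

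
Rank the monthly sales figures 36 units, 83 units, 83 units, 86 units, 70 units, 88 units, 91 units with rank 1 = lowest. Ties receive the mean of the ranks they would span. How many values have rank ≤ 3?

Sorted (ascending): 36, 70, 83, 83, 86, 88, 91
The 2 values of 83 occupy positions 3–4 → average rank (3+4)/2 = 3.5.
Ranks ≤ 3: {1, 2} → 2 values.

2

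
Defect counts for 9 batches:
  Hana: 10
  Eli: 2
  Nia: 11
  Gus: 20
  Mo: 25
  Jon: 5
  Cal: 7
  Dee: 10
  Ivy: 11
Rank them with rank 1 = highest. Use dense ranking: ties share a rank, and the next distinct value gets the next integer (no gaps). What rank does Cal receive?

Sorted (descending): 25, 20, 11, 11, 10, 10, 7, 5, 2
The 2 values of 11 share dense rank 3.
The 2 values of 10 share dense rank 4.
Remaining distinct values take the next consecutive integers.
Cal has value 7 → rank 5.

5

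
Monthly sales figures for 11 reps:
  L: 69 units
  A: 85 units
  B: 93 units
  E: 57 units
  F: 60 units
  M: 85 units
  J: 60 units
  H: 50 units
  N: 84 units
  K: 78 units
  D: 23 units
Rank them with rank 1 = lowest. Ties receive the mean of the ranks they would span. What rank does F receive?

4.5

Sorted (ascending): 23, 50, 57, 60, 60, 69, 78, 84, 85, 85, 93
The 2 values of 60 occupy positions 4–5 → average rank (4+5)/2 = 4.5.
The 2 values of 85 occupy positions 9–10 → average rank (9+10)/2 = 9.5.
F has value 60 units → rank 4.5.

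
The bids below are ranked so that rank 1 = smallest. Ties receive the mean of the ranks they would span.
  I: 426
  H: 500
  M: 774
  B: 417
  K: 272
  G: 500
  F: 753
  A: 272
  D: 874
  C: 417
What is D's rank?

10

Sorted (ascending): 272, 272, 417, 417, 426, 500, 500, 753, 774, 874
The 2 values of 272 occupy positions 1–2 → average rank (1+2)/2 = 1.5.
The 2 values of 417 occupy positions 3–4 → average rank (3+4)/2 = 3.5.
The 2 values of 500 occupy positions 6–7 → average rank (6+7)/2 = 6.5.
D has value 874 → rank 10.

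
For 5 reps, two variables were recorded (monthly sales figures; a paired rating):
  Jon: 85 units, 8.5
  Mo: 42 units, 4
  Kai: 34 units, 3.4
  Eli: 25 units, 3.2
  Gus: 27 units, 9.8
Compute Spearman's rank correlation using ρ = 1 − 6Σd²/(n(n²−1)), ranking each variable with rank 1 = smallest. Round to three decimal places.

Ranks of variable 1: 5, 4, 3, 1, 2
Ranks of variable 2: 4, 3, 2, 1, 5
d = r₁ − r₂: 1, 1, 1, 0, -3
d²: 1, 1, 1, 0, 9; Σd² = 12
ρ = 1 − 6·12/(5·24) = 1 − 72/120 = 0.400

0.400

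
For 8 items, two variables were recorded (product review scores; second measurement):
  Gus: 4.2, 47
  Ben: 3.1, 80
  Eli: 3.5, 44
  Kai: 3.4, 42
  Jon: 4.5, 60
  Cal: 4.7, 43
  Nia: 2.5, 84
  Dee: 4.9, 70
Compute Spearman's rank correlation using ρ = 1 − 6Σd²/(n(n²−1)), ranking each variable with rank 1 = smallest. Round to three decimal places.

Ranks of variable 1: 5, 2, 4, 3, 6, 7, 1, 8
Ranks of variable 2: 4, 7, 3, 1, 5, 2, 8, 6
d = r₁ − r₂: 1, -5, 1, 2, 1, 5, -7, 2
d²: 1, 25, 1, 4, 1, 25, 49, 4; Σd² = 110
ρ = 1 − 6·110/(8·63) = 1 − 660/504 = -0.310

-0.310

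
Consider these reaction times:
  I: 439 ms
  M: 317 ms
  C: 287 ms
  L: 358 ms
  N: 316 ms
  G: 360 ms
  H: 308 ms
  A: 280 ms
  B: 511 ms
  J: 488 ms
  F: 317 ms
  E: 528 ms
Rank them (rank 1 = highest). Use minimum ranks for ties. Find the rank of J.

3

Sorted (descending): 528, 511, 488, 439, 360, 358, 317, 317, 316, 308, 287, 280
The 2 values of 317 occupy positions 7–8 → each gets rank 7.
J has value 488 ms → rank 3.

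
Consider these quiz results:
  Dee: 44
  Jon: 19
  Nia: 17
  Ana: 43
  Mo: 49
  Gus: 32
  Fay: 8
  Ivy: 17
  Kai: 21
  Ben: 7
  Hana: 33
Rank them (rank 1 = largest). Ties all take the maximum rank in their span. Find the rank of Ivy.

Sorted (descending): 49, 44, 43, 33, 32, 21, 19, 17, 17, 8, 7
The 2 values of 17 occupy positions 8–9 → each gets rank 9.
Ivy has value 17 → rank 9.

9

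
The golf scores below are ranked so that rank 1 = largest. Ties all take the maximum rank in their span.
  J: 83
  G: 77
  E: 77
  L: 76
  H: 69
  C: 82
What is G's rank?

4

Sorted (descending): 83, 82, 77, 77, 76, 69
The 2 values of 77 occupy positions 3–4 → each gets rank 4.
G has value 77 → rank 4.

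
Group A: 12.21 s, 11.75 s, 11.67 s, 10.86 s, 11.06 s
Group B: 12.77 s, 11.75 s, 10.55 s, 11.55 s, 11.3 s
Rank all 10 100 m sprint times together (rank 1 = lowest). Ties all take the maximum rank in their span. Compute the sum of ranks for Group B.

Sorted (ascending): 10.55, 10.86, 11.06, 11.3, 11.55, 11.67, 11.75, 11.75, 12.21, 12.77
The 2 values of 11.75 occupy positions 7–8 → each gets rank 8.
Group B values → pooled ranks: 12.77→10, 11.75→8, 10.55→1, 11.55→5, 11.3→4
Rank sum = 10 + 8 + 1 + 5 + 4 = 28

28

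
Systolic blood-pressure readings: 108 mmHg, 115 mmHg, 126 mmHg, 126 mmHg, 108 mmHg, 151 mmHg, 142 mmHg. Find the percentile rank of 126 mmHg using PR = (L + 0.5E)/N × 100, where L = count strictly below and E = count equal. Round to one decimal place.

N = 7.
Strictly below 126: 3. Equal to 126: 2.
PR = (3 + 0.5·2)/7 × 100 = 57.1

57.1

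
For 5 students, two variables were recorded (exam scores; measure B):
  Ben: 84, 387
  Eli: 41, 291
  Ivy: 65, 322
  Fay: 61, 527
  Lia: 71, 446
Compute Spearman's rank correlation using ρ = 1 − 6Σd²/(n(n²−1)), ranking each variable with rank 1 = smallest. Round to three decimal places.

0.300

Ranks of variable 1: 5, 1, 3, 2, 4
Ranks of variable 2: 3, 1, 2, 5, 4
d = r₁ − r₂: 2, 0, 1, -3, 0
d²: 4, 0, 1, 9, 0; Σd² = 14
ρ = 1 − 6·14/(5·24) = 1 − 84/120 = 0.300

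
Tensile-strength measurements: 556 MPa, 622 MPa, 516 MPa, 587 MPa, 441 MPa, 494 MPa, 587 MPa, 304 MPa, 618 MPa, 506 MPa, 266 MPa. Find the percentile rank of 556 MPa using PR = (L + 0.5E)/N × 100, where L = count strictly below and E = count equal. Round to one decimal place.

N = 11.
Strictly below 556: 6. Equal to 556: 1.
PR = (6 + 0.5·1)/11 × 100 = 59.1

59.1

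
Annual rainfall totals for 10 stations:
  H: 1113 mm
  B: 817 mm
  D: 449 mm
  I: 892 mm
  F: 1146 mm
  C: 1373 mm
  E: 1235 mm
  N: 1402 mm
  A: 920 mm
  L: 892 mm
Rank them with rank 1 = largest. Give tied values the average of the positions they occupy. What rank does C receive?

Sorted (descending): 1402, 1373, 1235, 1146, 1113, 920, 892, 892, 817, 449
The 2 values of 892 occupy positions 7–8 → average rank (7+8)/2 = 7.5.
C has value 1373 mm → rank 2.

2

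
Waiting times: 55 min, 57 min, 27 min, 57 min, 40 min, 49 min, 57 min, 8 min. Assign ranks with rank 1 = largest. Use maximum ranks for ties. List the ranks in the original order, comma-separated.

Sorted (descending): 57, 57, 57, 55, 49, 40, 27, 8
The 3 values of 57 occupy positions 1–3 → each gets rank 3.

4, 3, 7, 3, 6, 5, 3, 8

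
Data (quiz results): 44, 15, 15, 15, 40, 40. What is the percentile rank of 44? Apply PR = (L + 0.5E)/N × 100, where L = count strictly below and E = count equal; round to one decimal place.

N = 6.
Strictly below 44: 5. Equal to 44: 1.
PR = (5 + 0.5·1)/6 × 100 = 91.7

91.7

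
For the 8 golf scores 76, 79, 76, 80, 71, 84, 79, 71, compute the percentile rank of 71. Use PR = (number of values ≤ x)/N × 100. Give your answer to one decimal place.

25.0

N = 8.
Strictly below 71: 0. Equal to 71: 2.
PR = 2/8 × 100 = 25.0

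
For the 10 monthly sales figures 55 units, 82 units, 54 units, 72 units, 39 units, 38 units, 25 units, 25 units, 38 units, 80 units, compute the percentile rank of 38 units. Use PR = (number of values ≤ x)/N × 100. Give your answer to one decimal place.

40.0

N = 10.
Strictly below 38: 2. Equal to 38: 2.
PR = 4/10 × 100 = 40.0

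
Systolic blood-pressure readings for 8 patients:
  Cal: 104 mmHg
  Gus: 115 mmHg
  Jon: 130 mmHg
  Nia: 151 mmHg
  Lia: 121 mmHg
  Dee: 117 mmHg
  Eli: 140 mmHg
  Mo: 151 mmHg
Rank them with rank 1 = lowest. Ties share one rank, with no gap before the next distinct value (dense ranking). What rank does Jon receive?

5

Sorted (ascending): 104, 115, 117, 121, 130, 140, 151, 151
The 2 values of 151 share dense rank 7.
Remaining distinct values take the next consecutive integers.
Jon has value 130 mmHg → rank 5.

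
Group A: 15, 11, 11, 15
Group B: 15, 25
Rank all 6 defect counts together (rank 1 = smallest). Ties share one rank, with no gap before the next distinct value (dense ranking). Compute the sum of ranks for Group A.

6

Sorted (ascending): 11, 11, 15, 15, 15, 25
The 2 values of 11 share dense rank 1.
The 3 values of 15 share dense rank 2.
Remaining distinct values take the next consecutive integers.
Group A values → pooled ranks: 15→2, 11→1, 11→1, 15→2
Rank sum = 2 + 1 + 1 + 2 = 6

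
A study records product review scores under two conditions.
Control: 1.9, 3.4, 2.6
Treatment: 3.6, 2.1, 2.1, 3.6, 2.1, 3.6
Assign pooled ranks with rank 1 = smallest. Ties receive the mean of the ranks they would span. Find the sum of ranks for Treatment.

33

Sorted (ascending): 1.9, 2.1, 2.1, 2.1, 2.6, 3.4, 3.6, 3.6, 3.6
The 3 values of 2.1 occupy positions 2–4 → average rank 3.
The 3 values of 3.6 occupy positions 7–9 → average rank 8.
Treatment values → pooled ranks: 3.6→8, 2.1→3, 2.1→3, 3.6→8, 2.1→3, 3.6→8
Rank sum = 8 + 3 + 3 + 8 + 3 + 8 = 33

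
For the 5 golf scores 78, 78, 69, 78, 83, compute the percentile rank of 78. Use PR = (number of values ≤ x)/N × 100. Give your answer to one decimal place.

N = 5.
Strictly below 78: 1. Equal to 78: 3.
PR = 4/5 × 100 = 80.0

80.0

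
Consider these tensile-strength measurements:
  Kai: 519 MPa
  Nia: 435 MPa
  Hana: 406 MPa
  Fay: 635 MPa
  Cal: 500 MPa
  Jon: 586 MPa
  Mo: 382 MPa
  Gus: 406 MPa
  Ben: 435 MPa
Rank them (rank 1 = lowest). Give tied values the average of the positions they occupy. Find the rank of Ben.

Sorted (ascending): 382, 406, 406, 435, 435, 500, 519, 586, 635
The 2 values of 406 occupy positions 2–3 → average rank (2+3)/2 = 2.5.
The 2 values of 435 occupy positions 4–5 → average rank (4+5)/2 = 4.5.
Ben has value 435 MPa → rank 4.5.

4.5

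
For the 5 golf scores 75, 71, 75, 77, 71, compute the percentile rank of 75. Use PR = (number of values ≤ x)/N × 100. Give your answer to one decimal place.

N = 5.
Strictly below 75: 2. Equal to 75: 2.
PR = 4/5 × 100 = 80.0

80.0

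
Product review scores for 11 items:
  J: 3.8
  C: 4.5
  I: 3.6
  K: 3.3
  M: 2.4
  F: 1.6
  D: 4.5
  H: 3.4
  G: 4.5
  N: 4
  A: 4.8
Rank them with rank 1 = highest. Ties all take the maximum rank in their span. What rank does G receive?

Sorted (descending): 4.8, 4.5, 4.5, 4.5, 4, 3.8, 3.6, 3.4, 3.3, 2.4, 1.6
The 3 values of 4.5 occupy positions 2–4 → each gets rank 4.
G has value 4.5 → rank 4.

4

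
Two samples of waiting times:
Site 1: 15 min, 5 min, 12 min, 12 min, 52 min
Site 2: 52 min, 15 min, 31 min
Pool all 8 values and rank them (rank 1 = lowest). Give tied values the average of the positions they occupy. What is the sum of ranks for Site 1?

Sorted (ascending): 5, 12, 12, 15, 15, 31, 52, 52
The 2 values of 12 occupy positions 2–3 → average rank (2+3)/2 = 2.5.
The 2 values of 15 occupy positions 4–5 → average rank (4+5)/2 = 4.5.
The 2 values of 52 occupy positions 7–8 → average rank (7+8)/2 = 7.5.
Site 1 values → pooled ranks: 15→4.5, 5→1, 12→2.5, 12→2.5, 52→7.5
Rank sum = 4.5 + 1 + 2.5 + 2.5 + 7.5 = 18

18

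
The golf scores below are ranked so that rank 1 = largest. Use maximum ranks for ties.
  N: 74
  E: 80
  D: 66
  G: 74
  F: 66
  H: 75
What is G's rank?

Sorted (descending): 80, 75, 74, 74, 66, 66
The 2 values of 74 occupy positions 3–4 → each gets rank 4.
The 2 values of 66 occupy positions 5–6 → each gets rank 6.
G has value 74 → rank 4.

4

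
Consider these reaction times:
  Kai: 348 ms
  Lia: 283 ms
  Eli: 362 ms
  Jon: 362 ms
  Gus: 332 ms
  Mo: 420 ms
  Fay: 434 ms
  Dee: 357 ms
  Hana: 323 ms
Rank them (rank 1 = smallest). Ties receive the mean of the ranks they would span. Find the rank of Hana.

Sorted (ascending): 283, 323, 332, 348, 357, 362, 362, 420, 434
The 2 values of 362 occupy positions 6–7 → average rank (6+7)/2 = 6.5.
Hana has value 323 ms → rank 2.

2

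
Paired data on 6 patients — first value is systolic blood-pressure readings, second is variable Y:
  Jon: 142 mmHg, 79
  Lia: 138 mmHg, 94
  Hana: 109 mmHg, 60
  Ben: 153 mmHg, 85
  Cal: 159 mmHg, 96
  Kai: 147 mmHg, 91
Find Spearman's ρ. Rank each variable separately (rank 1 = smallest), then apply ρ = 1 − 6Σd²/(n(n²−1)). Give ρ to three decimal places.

0.600

Ranks of variable 1: 3, 2, 1, 5, 6, 4
Ranks of variable 2: 2, 5, 1, 3, 6, 4
d = r₁ − r₂: 1, -3, 0, 2, 0, 0
d²: 1, 9, 0, 4, 0, 0; Σd² = 14
ρ = 1 − 6·14/(6·35) = 1 − 84/210 = 0.600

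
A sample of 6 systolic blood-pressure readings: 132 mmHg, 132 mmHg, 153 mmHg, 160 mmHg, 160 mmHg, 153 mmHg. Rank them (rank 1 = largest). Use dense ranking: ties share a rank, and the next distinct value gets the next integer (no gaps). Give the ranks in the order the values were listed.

3, 3, 2, 1, 1, 2

Sorted (descending): 160, 160, 153, 153, 132, 132
The 2 values of 160 share dense rank 1.
The 2 values of 153 share dense rank 2.
The 2 values of 132 share dense rank 3.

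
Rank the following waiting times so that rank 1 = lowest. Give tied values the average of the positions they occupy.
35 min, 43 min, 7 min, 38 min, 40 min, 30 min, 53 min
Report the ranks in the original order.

Sorted (ascending): 7, 30, 35, 38, 40, 43, 53
No ties — each value takes its position as its rank.

3, 6, 1, 4, 5, 2, 7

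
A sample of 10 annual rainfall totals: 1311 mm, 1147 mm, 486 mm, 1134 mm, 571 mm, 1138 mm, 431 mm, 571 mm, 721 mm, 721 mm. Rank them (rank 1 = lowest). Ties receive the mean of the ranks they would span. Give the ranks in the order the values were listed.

10, 9, 2, 7, 3.5, 8, 1, 3.5, 5.5, 5.5

Sorted (ascending): 431, 486, 571, 571, 721, 721, 1134, 1138, 1147, 1311
The 2 values of 571 occupy positions 3–4 → average rank (3+4)/2 = 3.5.
The 2 values of 721 occupy positions 5–6 → average rank (5+6)/2 = 5.5.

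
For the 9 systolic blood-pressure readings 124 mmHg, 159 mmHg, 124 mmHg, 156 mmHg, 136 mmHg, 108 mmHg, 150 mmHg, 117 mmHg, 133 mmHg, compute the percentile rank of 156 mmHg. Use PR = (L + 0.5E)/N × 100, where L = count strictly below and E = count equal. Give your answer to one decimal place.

83.3

N = 9.
Strictly below 156: 7. Equal to 156: 1.
PR = (7 + 0.5·1)/9 × 100 = 83.3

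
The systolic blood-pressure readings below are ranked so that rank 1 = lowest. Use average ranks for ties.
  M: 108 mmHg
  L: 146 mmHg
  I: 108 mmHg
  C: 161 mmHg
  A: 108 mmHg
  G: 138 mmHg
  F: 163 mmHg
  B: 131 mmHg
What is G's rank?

Sorted (ascending): 108, 108, 108, 131, 138, 146, 161, 163
The 3 values of 108 occupy positions 1–3 → average rank 2.
G has value 138 mmHg → rank 5.

5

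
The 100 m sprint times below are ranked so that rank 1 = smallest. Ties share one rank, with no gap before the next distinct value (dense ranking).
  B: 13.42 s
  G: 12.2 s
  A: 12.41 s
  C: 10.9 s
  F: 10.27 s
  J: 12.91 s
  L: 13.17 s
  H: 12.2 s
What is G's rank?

3

Sorted (ascending): 10.27, 10.9, 12.2, 12.2, 12.41, 12.91, 13.17, 13.42
The 2 values of 12.2 share dense rank 3.
Remaining distinct values take the next consecutive integers.
G has value 12.2 s → rank 3.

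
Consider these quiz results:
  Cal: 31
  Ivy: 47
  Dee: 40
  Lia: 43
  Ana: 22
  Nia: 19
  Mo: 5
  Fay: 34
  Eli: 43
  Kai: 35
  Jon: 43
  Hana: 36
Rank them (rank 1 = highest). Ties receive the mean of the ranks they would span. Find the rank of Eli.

Sorted (descending): 47, 43, 43, 43, 40, 36, 35, 34, 31, 22, 19, 5
The 3 values of 43 occupy positions 2–4 → average rank 3.
Eli has value 43 → rank 3.

3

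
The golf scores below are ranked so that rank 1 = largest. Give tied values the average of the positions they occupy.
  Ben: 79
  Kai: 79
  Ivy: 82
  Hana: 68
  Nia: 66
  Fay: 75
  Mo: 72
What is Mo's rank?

5

Sorted (descending): 82, 79, 79, 75, 72, 68, 66
The 2 values of 79 occupy positions 2–3 → average rank (2+3)/2 = 2.5.
Mo has value 72 → rank 5.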